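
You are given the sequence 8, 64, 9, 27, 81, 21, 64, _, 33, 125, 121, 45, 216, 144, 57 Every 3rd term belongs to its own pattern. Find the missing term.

100

Read the sequence 3 terms at a time; column i is its own pattern.
Subsequence A is 8, 27, 64, 125, 216, which is the cubes 2³, 3³, 4³, ….
Subsequence B is 64, 81, ?, 121, 144, which is perfect squares starting at 8².
Subsequence C is 9, 21, 33, 45, 57, which is linear: a_n = -3 + 12·n.
So the missing entry in subsequence B is 100.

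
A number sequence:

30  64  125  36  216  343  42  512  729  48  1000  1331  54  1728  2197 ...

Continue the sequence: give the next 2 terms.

60, 2744

Reading positions in blocks of 3 reveals the pattern ABB — 2 tracks woven together.
Subsequence A: 30, 36, 42, 48, 54. Adding 6 each time.
Subsequence B: 64, 125, 216, 343, 512, 729, 1000, 1331, 1728, 2197. Perfect cubes starting at 4³.
Position 16 → subsequence A, term 6 = 60.
The 17th slot belongs to subsequence B; its 11th term is 2744.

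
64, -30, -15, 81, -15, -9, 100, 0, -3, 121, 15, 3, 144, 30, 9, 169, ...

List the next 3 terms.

45, 15, 196

Split by position mod 3: positions 1, 4, 7, … form one track, and each other residue class forms its own.
Subsequence A = 64, 81, 100, 121, 144, 169: perfect squares starting at 8².
Subsequence B = -30, -15, 0, 15, 30: arithmetic with common difference +15.
Subsequence C = -15, -9, -3, 3, 9: arithmetic, step +6.
The 17th slot belongs to subsequence B; its 6th term is 45.
The 18th slot belongs to subsequence C; its 6th term is 15.
Position 19 falls in subsequence A as its term 7, giving 196.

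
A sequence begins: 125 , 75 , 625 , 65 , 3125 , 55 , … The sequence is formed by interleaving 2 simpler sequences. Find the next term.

15625

Odd-indexed and even-indexed terms follow separate rules.
Track A is 125, 625, 3125, which is powers 5^3, 5^4, 5^5, ….
Track B is 75, 65, 55, which is arithmetic with common difference −10.
Position 7 falls in track A as its term 4, giving 15625.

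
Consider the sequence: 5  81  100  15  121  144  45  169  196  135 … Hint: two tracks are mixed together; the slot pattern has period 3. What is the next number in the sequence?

The slot pattern repeats as ABB (period 3), so there are 2 interleaved tracks.
Track A is 5, 15, 45, 135, which is geometric with ratio 3.
Track B is 81, 100, 121, 144, 169, 196, which is perfect squares starting at 9².
Position 11 falls in track B as its term 7, giving 225.

225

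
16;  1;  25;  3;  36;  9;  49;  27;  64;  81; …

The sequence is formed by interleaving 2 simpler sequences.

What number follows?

Taking every 2nd term gives 2 separate tracks.
Track A is 16, 25, 36, 49, 64, which is perfect squares starting at 4².
Track B is 1, 3, 9, 27, 81, which is successive powers of 3.
Position 11 falls in track A as its term 6, giving 81.

81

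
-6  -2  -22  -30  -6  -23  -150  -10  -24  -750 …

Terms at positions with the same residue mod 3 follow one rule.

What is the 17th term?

-22

Split by position mod 3 into 3 tracks.
Track A: -6, -30, -150, -750. Geometric with ratio 5.
Track B: -2, -6, -10. Arithmetic, step −4.
Track C: -22, -23, -24. Linear: a_n = -21 − n.
Term 17 comes from track B (its 6th entry): -22.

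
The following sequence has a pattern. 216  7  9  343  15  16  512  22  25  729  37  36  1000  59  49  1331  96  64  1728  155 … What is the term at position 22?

Read the sequence 3 terms at a time; column i is its own pattern.
Subsequence A: 216, 343, 512, 729, 1000, 1331, 1728. Consecutive cubes n³ from n = 6.
Subsequence B: 7, 15, 22, 37, 59, 96, 155. Each term equals the sum of the previous two.
Subsequence C: 9, 16, 25, 36, 49, 64. The squares 3², 4², 5², ….
Position 22 falls in subsequence A as its term 8, giving 2197.

2197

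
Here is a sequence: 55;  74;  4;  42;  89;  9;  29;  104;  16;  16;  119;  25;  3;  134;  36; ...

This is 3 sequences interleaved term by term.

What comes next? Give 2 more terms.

The terms cycle through 3 interleaved subsequences.
Subsequence A = 55, 42, 29, 16, 3: arithmetic with common difference −13.
Subsequence B = 74, 89, 104, 119, 134: arithmetic with common difference +15.
Subsequence C = 4, 9, 16, 25, 36: the squares 2², 3², 4², ….
Position 16 falls in subsequence A as its term 6, giving -10.
Position 17 falls in subsequence B as its term 6, giving 149.

-10, 149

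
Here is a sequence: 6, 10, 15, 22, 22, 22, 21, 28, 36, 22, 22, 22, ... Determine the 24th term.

22

Positions follow the repeating pattern AAABBB; grouping by letter gives 2 tracks.
Track A: 6, 10, 15, 21, 28, 36. The triangular numbers T_3, T_4, ….
Track B: 22, 22, 22, 22, 22, 22. The constant sequence 22.
Position 24 falls in track B as its term 12, giving 22.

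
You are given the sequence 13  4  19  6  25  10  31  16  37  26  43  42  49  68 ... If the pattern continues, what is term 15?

55

The terms cycle through 2 interleaved subsequences.
Stream A: 13, 19, 25, 31, 37, 43, 49. Adding 6 each time.
Stream B: 4, 6, 10, 16, 26, 42, 68. A Fibonacci-like recurrence a_n = a_{n-1} + a_{n-2}.
Term 15 comes from stream A (its 8th entry): 55.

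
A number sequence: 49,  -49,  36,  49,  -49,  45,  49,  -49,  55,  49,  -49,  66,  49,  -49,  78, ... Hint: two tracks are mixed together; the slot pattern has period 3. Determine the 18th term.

Positions follow the repeating pattern AAB; grouping by letter gives 2 tracks.
Stream A: 49, -49, 49, -49, 49, -49, 49, -49, 49, -49 — alternating ±49.
Stream B: 36, 45, 55, 66, 78 — triangular numbers starting at T_8.
The 18th slot belongs to stream B; its 6th term is 91.

91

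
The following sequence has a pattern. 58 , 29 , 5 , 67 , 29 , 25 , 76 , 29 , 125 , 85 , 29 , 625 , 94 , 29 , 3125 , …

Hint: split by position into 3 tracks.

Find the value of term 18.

15625

The terms cycle through 3 interleaved subsequences.
Track A: 58, 67, 76, 85, 94 (linear: a_n = 49 + 9·n).
Track B: 29, 29, 29, 29, 29 (constant 29).
Track C: 5, 25, 125, 625, 3125 (powers 5^1, 5^2, 5^3, …).
The 18th slot belongs to track C; its 6th term is 15625.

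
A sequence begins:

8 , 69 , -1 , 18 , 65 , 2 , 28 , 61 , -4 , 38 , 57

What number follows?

8

Read the sequence 3 terms at a time; column i is its own pattern.
Stream A: 8, 18, 28, 38 — adding 10 each time.
Stream B: 69, 65, 61, 57 — subtracting 4 each time.
Stream C: -1, 2, -4 — geometric with ratio -2.
Position 12 falls in stream C as its term 4, giving 8.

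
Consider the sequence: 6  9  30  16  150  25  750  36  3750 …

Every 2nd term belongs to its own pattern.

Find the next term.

49

Positions 1, 3, 5, … form one subsequence and positions 2, 4, 6, … form another.
Track A: 6, 30, 150, 750, 3750 — a geometric progression (common ratio 5).
Track B: 9, 16, 25, 36 — perfect squares starting at 3².
The 10th slot belongs to track B; its 5th term is 49.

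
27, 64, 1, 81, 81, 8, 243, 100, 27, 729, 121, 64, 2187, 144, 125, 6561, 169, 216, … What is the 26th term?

256

Split by position mod 3: positions 1, 4, 7, … form one track, and each other residue class forms its own.
Track A is 27, 81, 243, 729, 2187, 6561, which is powers of 3.
Track B is 64, 81, 100, 121, 144, 169, which is consecutive squares n² from n = 8.
Track C is 1, 8, 27, 64, 125, 216, which is consecutive cubes n³ from n = 1.
Position 26 falls in track B as its term 9, giving 256.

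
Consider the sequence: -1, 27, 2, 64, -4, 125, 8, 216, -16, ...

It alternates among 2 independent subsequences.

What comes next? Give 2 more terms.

343, 32

Taking every 2nd term gives 2 separate tracks.
Subsequence A: -1, 2, -4, 8, -16. Multiplying by -2 each time.
Subsequence B: 27, 64, 125, 216. Perfect cubes starting at 3³.
Position 10 → subsequence B, term 5 = 343.
The 11th slot belongs to subsequence A; its 6th term is 32.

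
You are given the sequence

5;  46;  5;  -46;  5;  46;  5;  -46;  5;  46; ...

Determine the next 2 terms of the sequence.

Odd-indexed and even-indexed terms follow separate rules.
Stream A = 5, 5, 5, 5, 5: the constant sequence 5.
Stream B = 46, -46, 46, -46, 46: alternating ±46.
Position 11 → stream A, term 6 = 5.
The 12th slot belongs to stream B; its 6th term is -46.

5, -46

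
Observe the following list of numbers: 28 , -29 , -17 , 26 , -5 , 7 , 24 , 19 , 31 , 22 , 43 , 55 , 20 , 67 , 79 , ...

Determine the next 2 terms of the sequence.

Positions follow the repeating pattern ABB; grouping by letter gives 2 tracks.
Track A = 28, 26, 24, 22, 20: arithmetic, step −2.
Track B = -29, -17, -5, 7, 19, 31, 43, 55, 67, 79: arithmetic with common difference +12.
Position 16 → track A, term 6 = 18.
Term 17 comes from track B (its 11th entry): 91.

18, 91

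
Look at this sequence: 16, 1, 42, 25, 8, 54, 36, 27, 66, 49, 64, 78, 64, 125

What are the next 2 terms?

Taking every 3rd term gives 3 separate tracks.
Track A = 16, 25, 36, 49, 64: consecutive squares n² from n = 4.
Track B = 1, 8, 27, 64, 125: the cubes 1³, 2³, 3³, ….
Track C = 42, 54, 66, 78: linear: a_n = 30 + 12·n.
Position 15 falls in track C as its term 5, giving 90.
Position 16 falls in track A as its term 6, giving 81.

90, 81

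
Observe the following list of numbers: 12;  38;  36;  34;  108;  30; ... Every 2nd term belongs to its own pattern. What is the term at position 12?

The terms cycle through 2 interleaved subsequences.
Stream A: 12, 36, 108. Geometric with ratio 3.
Stream B: 38, 34, 30. Arithmetic, step −4.
Term 12 comes from stream B (its 6th entry): 18.

18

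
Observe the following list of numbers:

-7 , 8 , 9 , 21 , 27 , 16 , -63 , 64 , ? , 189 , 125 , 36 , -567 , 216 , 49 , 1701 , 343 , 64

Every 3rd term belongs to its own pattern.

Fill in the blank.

25

Split by position mod 3: positions 1, 4, 7, … form one track, and each other residue class forms its own.
Track A: -7, 21, -63, 189, -567, 1701. Geometric, ×-3 each step.
Track B: 8, 27, 64, 125, 216, 343. Consecutive cubes n³ from n = 2.
Track C: 9, 16, ?, 36, 49, 64. Consecutive squares n² from n = 3.
The gap is track C's term 3; the rule gives 25.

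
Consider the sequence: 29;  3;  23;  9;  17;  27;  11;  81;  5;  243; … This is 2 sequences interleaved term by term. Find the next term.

-1

The terms cycle through 2 interleaved subsequences.
Track A: 29, 23, 17, 11, 5 (linear: a_n = 35 − 6·n).
Track B: 3, 9, 27, 81, 243 (geometric with ratio 3).
Position 11 falls in track A as its term 6, giving -1.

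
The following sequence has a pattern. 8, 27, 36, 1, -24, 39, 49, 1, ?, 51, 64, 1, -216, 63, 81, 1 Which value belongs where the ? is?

72

Taking every 4th term gives 4 separate tracks.
Stream A is 8, -24, ?, -216, which is geometric, ×-3 each step.
Stream B is 27, 39, 51, 63, which is adding 12 each time.
Stream C is 36, 49, 64, 81, which is perfect squares starting at 6².
Stream D is 1, 1, 1, 1, which is the constant sequence 1.
The gap is stream A's term 3; the rule gives 72.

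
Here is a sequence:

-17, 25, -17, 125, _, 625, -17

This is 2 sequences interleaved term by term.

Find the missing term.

Odd-indexed and even-indexed terms follow separate rules.
Track A = -17, -17, ?, -17: always -17.
Track B = 25, 125, 625: successive powers of 5.
So the missing entry in track A is -17.

-17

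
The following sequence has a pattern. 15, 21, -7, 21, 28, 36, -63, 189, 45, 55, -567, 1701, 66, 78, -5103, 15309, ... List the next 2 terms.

91, 105

The slot pattern repeats as AABB (period 4), so there are 2 interleaved tracks.
Track A: 15, 21, 28, 36, 45, 55, 66, 78. The triangular numbers T_5, T_6, ….
Track B: -7, 21, -63, 189, -567, 1701, -5103, 15309. Geometric with ratio -3.
Term 17 comes from track A (its 9th entry): 91.
The 18th slot belongs to track A; its 10th term is 105.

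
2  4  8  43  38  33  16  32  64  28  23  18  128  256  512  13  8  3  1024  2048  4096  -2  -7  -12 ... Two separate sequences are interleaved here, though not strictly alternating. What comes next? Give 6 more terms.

8192, 16384, 32768, -17, -22, -27

Reading positions in blocks of 6 reveals the pattern AAABBB — 2 tracks woven together.
Track A: 2, 4, 8, 16, 32, 64, 128, 256, 512, 1024, 2048, 4096. A geometric progression (common ratio 2).
Track B: 43, 38, 33, 28, 23, 18, 13, 8, 3, -2, -7, -12. Arithmetic with common difference −5.
The 25th slot belongs to track A; its 13th term is 8192.
The 26th slot belongs to track A; its 14th term is 16384.
Term 27 comes from track A (its 15th entry): 32768.
Term 28 comes from track B (its 13th entry): -17.
Position 29 falls in track B as its term 14, giving -22.
Position 30 → track B, term 15 = -27.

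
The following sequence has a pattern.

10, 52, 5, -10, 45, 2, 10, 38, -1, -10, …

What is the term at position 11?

31

Taking every 3rd term gives 3 separate tracks.
Subsequence A is 10, -10, 10, -10, which is oscillating between 10 and -10.
Subsequence B is 52, 45, 38, which is linear: a_n = 59 − 7·n.
Subsequence C is 5, 2, -1, which is subtracting 3 each time.
The 11th slot belongs to subsequence B; its 4th term is 31.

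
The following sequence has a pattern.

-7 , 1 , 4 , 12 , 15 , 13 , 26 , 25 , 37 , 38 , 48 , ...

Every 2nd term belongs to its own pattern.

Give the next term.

63

Taking every 2nd term gives 2 separate tracks.
Subsequence A: -7, 4, 15, 26, 37, 48. Linear: a_n = -18 + 11·n.
Subsequence B: 1, 12, 13, 25, 38. Fibonacci-style (each term is the sum of the two before it).
The 12th slot belongs to subsequence B; its 6th term is 63.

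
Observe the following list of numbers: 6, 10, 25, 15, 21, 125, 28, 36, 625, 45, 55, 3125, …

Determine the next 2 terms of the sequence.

Reading positions in blocks of 3 reveals the pattern AAB — 2 tracks woven together.
Track A: 6, 10, 15, 21, 28, 36, 45, 55 — triangular numbers starting at T_3.
Track B: 25, 125, 625, 3125 — successive powers of 5.
Term 13 comes from track A (its 9th entry): 66.
The 14th slot belongs to track A; its 10th term is 78.

66, 78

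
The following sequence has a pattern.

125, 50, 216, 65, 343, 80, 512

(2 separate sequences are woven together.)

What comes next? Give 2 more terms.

Split by position mod 2 into 2 tracks.
Subsequence A = 125, 216, 343, 512: the cubes 5³, 6³, 7³, ….
Subsequence B = 50, 65, 80: arithmetic with common difference +15.
Term 8 comes from subsequence B (its 4th entry): 95.
Term 9 comes from subsequence A (its 5th entry): 729.

95, 729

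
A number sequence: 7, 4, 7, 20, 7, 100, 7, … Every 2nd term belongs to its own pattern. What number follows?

500

Split by position mod 2 into 2 tracks.
Stream A = 7, 7, 7, 7: always 7.
Stream B = 4, 20, 100: multiplying by 5 each time.
Position 8 falls in stream B as its term 4, giving 500.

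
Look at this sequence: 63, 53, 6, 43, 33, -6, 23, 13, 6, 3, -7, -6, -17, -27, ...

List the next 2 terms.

6, -37

The slot pattern repeats as AAB (period 3), so there are 2 interleaved tracks.
Stream A = 63, 53, 43, 33, 23, 13, 3, -7, -17, -27: arithmetic with common difference −10.
Stream B = 6, -6, 6, -6: the oscillation 6·(−1)^(n+1).
Position 15 → stream B, term 5 = 6.
Term 16 comes from stream A (its 11th entry): -37.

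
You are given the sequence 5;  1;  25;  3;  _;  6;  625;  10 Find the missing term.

Odd-indexed and even-indexed terms follow separate rules.
Stream A: 5, 25, ?, 625. Successive powers of 5.
Stream B: 1, 3, 6, 10. Triangular numbers starting at T_1.
Stream A's pattern makes the blank 125.

125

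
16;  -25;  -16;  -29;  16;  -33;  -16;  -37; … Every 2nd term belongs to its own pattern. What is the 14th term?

-49

Taking every 2nd term gives 2 separate tracks.
Subsequence A: 16, -16, 16, -16 — alternating ±16.
Subsequence B: -25, -29, -33, -37 — arithmetic, step −4.
Term 14 comes from subsequence B (its 7th entry): -49.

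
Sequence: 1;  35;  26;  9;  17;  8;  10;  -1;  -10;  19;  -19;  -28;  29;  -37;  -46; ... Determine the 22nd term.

125

Positions follow the repeating pattern ABB; grouping by letter gives 2 tracks.
Subsequence A = 1, 9, 10, 19, 29: Fibonacci-style (each term is the sum of the two before it).
Subsequence B = 35, 26, 17, 8, -1, -10, -19, -28, -37, -46: arithmetic, step −9.
The 22nd slot belongs to subsequence A; its 8th term is 125.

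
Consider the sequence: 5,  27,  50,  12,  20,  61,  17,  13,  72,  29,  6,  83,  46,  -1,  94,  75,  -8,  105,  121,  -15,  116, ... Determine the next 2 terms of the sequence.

Split by position mod 3 into 3 tracks.
Subsequence A = 5, 12, 17, 29, 46, 75, 121: Fibonacci-style (each term is the sum of the two before it).
Subsequence B = 27, 20, 13, 6, -1, -8, -15: arithmetic, step −7.
Subsequence C = 50, 61, 72, 83, 94, 105, 116: arithmetic with common difference +11.
Term 22 comes from subsequence A (its 8th entry): 196.
Position 23 → subsequence B, term 8 = -22.

196, -22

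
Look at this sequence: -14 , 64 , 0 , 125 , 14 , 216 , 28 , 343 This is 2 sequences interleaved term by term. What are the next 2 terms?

Positions 1, 3, 5, … form one subsequence and positions 2, 4, 6, … form another.
Track A: -14, 0, 14, 28. Arithmetic, step +14.
Track B: 64, 125, 216, 343. Perfect cubes starting at 4³.
Term 9 comes from track A (its 5th entry): 42.
The 10th slot belongs to track B; its 5th term is 512.

42, 512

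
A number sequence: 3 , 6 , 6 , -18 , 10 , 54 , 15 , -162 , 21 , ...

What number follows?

486

Split by position mod 2 into 2 tracks.
Stream A: 3, 6, 10, 15, 21 (the triangular numbers T_2, T_3, …).
Stream B: 6, -18, 54, -162 (geometric, ×-3 each step).
Term 10 comes from stream B (its 5th entry): 486.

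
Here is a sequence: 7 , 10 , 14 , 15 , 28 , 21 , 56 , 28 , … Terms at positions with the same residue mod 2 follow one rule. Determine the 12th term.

Odd-indexed and even-indexed terms follow separate rules.
Stream A: 7, 14, 28, 56. Geometric with ratio 2.
Stream B: 10, 15, 21, 28. Triangular numbers n(n+1)/2 for n = 4, 5, ….
Position 12 → stream B, term 6 = 45.

45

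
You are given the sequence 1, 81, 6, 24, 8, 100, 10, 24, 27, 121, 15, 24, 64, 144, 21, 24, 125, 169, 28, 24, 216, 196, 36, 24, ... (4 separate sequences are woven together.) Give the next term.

343

Taking every 4th term gives 4 separate tracks.
Track A is 1, 8, 27, 64, 125, 216, which is consecutive cubes n³ from n = 1.
Track B is 81, 100, 121, 144, 169, 196, which is perfect squares starting at 9².
Track C is 6, 10, 15, 21, 28, 36, which is triangular numbers n(n+1)/2 for n = 3, 4, ….
Track D is 24, 24, 24, 24, 24, 24, which is the constant sequence 24.
Term 25 comes from track A (its 7th entry): 343.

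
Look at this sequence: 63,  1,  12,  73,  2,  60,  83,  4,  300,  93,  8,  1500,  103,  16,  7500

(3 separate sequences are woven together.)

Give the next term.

Split by position mod 3 into 3 tracks.
Stream A is 63, 73, 83, 93, 103, which is linear: a_n = 53 + 10·n.
Stream B is 1, 2, 4, 8, 16, which is powers 2^0, 2^1, 2^2, ….
Stream C is 12, 60, 300, 1500, 7500, which is geometric with ratio 5.
Term 16 comes from stream A (its 6th entry): 113.

113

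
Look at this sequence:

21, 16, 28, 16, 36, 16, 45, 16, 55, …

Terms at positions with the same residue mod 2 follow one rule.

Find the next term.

16

Split by position mod 2 into 2 tracks.
Subsequence A is 21, 28, 36, 45, 55, which is the triangular numbers T_6, T_7, ….
Subsequence B is 16, 16, 16, 16, which is the constant sequence 16.
Term 10 comes from subsequence B (its 5th entry): 16.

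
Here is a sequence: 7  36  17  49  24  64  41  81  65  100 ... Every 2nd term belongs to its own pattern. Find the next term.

106

Odd-indexed and even-indexed terms follow separate rules.
Track A is 7, 17, 24, 41, 65, which is a Fibonacci-like recurrence a_n = a_{n-1} + a_{n-2}.
Track B is 36, 49, 64, 81, 100, which is consecutive squares n² from n = 6.
Position 11 → track A, term 6 = 106.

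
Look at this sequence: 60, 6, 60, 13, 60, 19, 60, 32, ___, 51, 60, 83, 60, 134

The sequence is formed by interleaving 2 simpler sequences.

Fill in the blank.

60

The terms cycle through 2 interleaved subsequences.
Track A is 60, 60, 60, 60, ?, 60, 60, which is the constant sequence 60.
Track B is 6, 13, 19, 32, 51, 83, 134, which is Fibonacci-style (each term is the sum of the two before it).
Filling track A at index 5 by its rule yields 60.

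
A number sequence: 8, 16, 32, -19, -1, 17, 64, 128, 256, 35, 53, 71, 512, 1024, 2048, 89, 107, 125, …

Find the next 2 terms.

4096, 8192

The slot pattern repeats as AAABBB (period 6), so there are 2 interleaved tracks.
Stream A: 8, 16, 32, 64, 128, 256, 512, 1024, 2048. Powers 2^3, 2^4, 2^5, ….
Stream B: -19, -1, 17, 35, 53, 71, 89, 107, 125. Adding 18 each time.
The 19th slot belongs to stream A; its 10th term is 4096.
Position 20 falls in stream A as its term 11, giving 8192.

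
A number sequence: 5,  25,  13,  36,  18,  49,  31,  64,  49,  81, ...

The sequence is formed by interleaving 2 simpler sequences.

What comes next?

80

Positions 1, 3, 5, … form one subsequence and positions 2, 4, 6, … form another.
Subsequence A: 5, 13, 18, 31, 49 (each term equals the sum of the previous two).
Subsequence B: 25, 36, 49, 64, 81 (the squares 5², 6², 7², …).
Term 11 comes from subsequence A (its 6th entry): 80.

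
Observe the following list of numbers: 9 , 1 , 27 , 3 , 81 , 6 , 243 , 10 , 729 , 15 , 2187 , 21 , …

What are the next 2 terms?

The terms cycle through 2 interleaved subsequences.
Stream A: 9, 27, 81, 243, 729, 2187 (geometric with ratio 3).
Stream B: 1, 3, 6, 10, 15, 21 (triangular numbers starting at T_1).
Position 13 → stream A, term 7 = 6561.
Position 14 falls in stream B as its term 7, giving 28.

6561, 28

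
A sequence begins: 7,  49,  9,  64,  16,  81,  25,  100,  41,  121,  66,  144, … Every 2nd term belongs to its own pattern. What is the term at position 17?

Taking every 2nd term gives 2 separate tracks.
Subsequence A: 7, 9, 16, 25, 41, 66. Fibonacci-style (each term is the sum of the two before it).
Subsequence B: 49, 64, 81, 100, 121, 144. Consecutive squares n² from n = 7.
Term 17 comes from subsequence A (its 9th entry): 280.

280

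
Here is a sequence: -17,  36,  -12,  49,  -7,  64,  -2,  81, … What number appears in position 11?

Odd-indexed and even-indexed terms follow separate rules.
Stream A: -17, -12, -7, -2 — adding 5 each time.
Stream B: 36, 49, 64, 81 — consecutive squares n² from n = 6.
Position 11 → stream A, term 6 = 8.

8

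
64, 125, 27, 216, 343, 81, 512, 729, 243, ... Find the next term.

1000

Positions follow the repeating pattern AAB; grouping by letter gives 2 tracks.
Track A = 64, 125, 216, 343, 512, 729: the cubes 4³, 5³, 6³, ….
Track B = 27, 81, 243: powers of 3.
Position 10 → track A, term 7 = 1000.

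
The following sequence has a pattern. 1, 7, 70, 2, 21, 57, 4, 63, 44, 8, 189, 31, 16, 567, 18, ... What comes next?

Split by position mod 3: positions 1, 4, 7, … form one track, and each other residue class forms its own.
Track A is 1, 2, 4, 8, 16, which is powers 2^0, 2^1, 2^2, ….
Track B is 7, 21, 63, 189, 567, which is geometric with ratio 3.
Track C is 70, 57, 44, 31, 18, which is subtracting 13 each time.
Term 16 comes from track A (its 6th entry): 32.

32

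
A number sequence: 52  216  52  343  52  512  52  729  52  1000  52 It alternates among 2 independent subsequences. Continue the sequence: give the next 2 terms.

Split by position mod 2 into 2 tracks.
Subsequence A: 52, 52, 52, 52, 52, 52. Constant 52.
Subsequence B: 216, 343, 512, 729, 1000. Perfect cubes starting at 6³.
Position 12 → subsequence B, term 6 = 1331.
Position 13 → subsequence A, term 7 = 52.

1331, 52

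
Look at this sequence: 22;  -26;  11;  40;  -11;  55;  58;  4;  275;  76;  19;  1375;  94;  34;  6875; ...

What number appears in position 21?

Taking every 3rd term gives 3 separate tracks.
Stream A = 22, 40, 58, 76, 94: linear: a_n = 4 + 18·n.
Stream B = -26, -11, 4, 19, 34: arithmetic, step +15.
Stream C = 11, 55, 275, 1375, 6875: multiplying by 5 each time.
Position 21 falls in stream C as its term 7, giving 171875.

171875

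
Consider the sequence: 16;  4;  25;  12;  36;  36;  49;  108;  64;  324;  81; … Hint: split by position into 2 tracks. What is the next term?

Taking every 2nd term gives 2 separate tracks.
Track A: 16, 25, 36, 49, 64, 81. Perfect squares starting at 4².
Track B: 4, 12, 36, 108, 324. Multiplying by 3 each time.
Term 12 comes from track B (its 6th entry): 972.

972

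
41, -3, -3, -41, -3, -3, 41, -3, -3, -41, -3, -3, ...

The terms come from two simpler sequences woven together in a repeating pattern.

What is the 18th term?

-3

Reading positions in blocks of 3 reveals the pattern ABB — 2 tracks woven together.
Subsequence A: 41, -41, 41, -41. Alternating ±41.
Subsequence B: -3, -3, -3, -3, -3, -3, -3, -3. Constant -3.
Position 18 falls in subsequence B as its term 12, giving -3.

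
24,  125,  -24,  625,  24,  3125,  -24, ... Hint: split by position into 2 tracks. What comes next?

15625

The terms cycle through 2 interleaved subsequences.
Track A: 24, -24, 24, -24 — oscillating between 24 and -24.
Track B: 125, 625, 3125 — powers of 5.
Position 8 → track B, term 4 = 15625.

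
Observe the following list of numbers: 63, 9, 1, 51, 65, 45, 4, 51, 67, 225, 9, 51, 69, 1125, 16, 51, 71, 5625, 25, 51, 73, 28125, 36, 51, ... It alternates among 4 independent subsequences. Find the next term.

75

Split by position mod 4: positions 1, 5, 9, … form one track, and each other residue class forms its own.
Track A: 63, 65, 67, 69, 71, 73 (adding 2 each time).
Track B: 9, 45, 225, 1125, 5625, 28125 (a geometric progression (common ratio 5)).
Track C: 1, 4, 9, 16, 25, 36 (the squares 1², 2², 3², …).
Track D: 51, 51, 51, 51, 51, 51 (the constant sequence 51).
Term 25 comes from track A (its 7th entry): 75.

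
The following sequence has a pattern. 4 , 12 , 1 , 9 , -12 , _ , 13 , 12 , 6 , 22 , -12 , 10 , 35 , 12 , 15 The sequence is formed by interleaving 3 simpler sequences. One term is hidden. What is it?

3

Read the sequence 3 terms at a time; column i is its own pattern.
Subsequence A: 4, 9, 13, 22, 35 — Fibonacci-style (each term is the sum of the two before it).
Subsequence B: 12, -12, 12, -12, 12 — the oscillation 12·(−1)^(n+1).
Subsequence C: 1, ?, 6, 10, 15 — triangular numbers n(n+1)/2 for n = 1, 2, ….
So the missing entry in subsequence C is 3.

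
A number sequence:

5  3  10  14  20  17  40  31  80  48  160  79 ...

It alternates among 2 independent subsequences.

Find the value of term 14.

Taking every 2nd term gives 2 separate tracks.
Track A: 5, 10, 20, 40, 80, 160 — multiplying by 2 each time.
Track B: 3, 14, 17, 31, 48, 79 — a Fibonacci-like recurrence a_n = a_{n-1} + a_{n-2}.
Position 14 falls in track B as its term 7, giving 127.

127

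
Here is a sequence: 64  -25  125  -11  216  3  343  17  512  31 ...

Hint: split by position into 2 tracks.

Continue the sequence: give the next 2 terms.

Split by position mod 2 into 2 tracks.
Track A is 64, 125, 216, 343, 512, which is consecutive cubes n³ from n = 4.
Track B is -25, -11, 3, 17, 31, which is linear: a_n = -39 + 14·n.
Term 11 comes from track A (its 6th entry): 729.
The 12th slot belongs to track B; its 6th term is 45.

729, 45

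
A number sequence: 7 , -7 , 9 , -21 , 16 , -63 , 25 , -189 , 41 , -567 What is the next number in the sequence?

Taking every 2nd term gives 2 separate tracks.
Subsequence A = 7, 9, 16, 25, 41: Fibonacci-style (each term is the sum of the two before it).
Subsequence B = -7, -21, -63, -189, -567: multiplying by 3 each time.
The 11th slot belongs to subsequence A; its 6th term is 66.

66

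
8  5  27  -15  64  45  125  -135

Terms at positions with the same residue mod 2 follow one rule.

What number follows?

216

Split by position mod 2 into 2 tracks.
Subsequence A: 8, 27, 64, 125. The cubes 2³, 3³, 4³, ….
Subsequence B: 5, -15, 45, -135. Geometric with ratio -3.
Term 9 comes from subsequence A (its 5th entry): 216.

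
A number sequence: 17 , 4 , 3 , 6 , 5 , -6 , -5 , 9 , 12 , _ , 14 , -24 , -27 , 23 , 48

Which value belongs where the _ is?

-16

Split by position mod 3 into 3 tracks.
Subsequence A: 17, 6, -5, ?, -27. Linear: a_n = 28 − 11·n.
Subsequence B: 4, 5, 9, 14, 23. A Fibonacci-like recurrence a_n = a_{n-1} + a_{n-2}.
Subsequence C: 3, -6, 12, -24, 48. A geometric progression (common ratio -2).
The gap is subsequence A's term 4; the rule gives -16.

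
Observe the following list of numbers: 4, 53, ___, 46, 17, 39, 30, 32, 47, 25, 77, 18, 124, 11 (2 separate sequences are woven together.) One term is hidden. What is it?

13

Positions 1, 3, 5, … form one subsequence and positions 2, 4, 6, … form another.
Subsequence A = 4, ?, 17, 30, 47, 77, 124: Fibonacci-style (each term is the sum of the two before it).
Subsequence B = 53, 46, 39, 32, 25, 18, 11: linear: a_n = 60 − 7·n.
Filling subsequence A at index 2 by its rule yields 13.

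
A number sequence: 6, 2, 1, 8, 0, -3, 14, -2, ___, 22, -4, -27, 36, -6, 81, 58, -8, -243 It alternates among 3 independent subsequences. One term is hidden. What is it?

Read the sequence 3 terms at a time; column i is its own pattern.
Track A: 6, 8, 14, 22, 36, 58 (a Fibonacci-like recurrence a_n = a_{n-1} + a_{n-2}).
Track B: 2, 0, -2, -4, -6, -8 (arithmetic, step −2).
Track C: 1, -3, ?, -27, 81, -243 (geometric with ratio -3).
So the missing entry in track C is 9.

9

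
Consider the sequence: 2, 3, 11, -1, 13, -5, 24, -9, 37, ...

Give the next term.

Positions 1, 3, 5, … form one subsequence and positions 2, 4, 6, … form another.
Track A = 2, 11, 13, 24, 37: Fibonacci-style (each term is the sum of the two before it).
Track B = 3, -1, -5, -9: subtracting 4 each time.
Term 10 comes from track B (its 5th entry): -13.

-13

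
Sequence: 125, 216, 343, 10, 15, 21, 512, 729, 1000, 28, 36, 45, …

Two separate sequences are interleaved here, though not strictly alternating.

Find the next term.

1331

Positions follow the repeating pattern AAABBB; grouping by letter gives 2 tracks.
Track A: 125, 216, 343, 512, 729, 1000 — perfect cubes starting at 5³.
Track B: 10, 15, 21, 28, 36, 45 — triangular numbers starting at T_4.
The 13th slot belongs to track A; its 7th term is 1331.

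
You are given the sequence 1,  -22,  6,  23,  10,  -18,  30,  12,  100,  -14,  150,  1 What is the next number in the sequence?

Split by position mod 4 into 4 tracks.
Track A is 1, 10, 100, which is powers 10^0, 10^1, 10^2, ….
Track B is -22, -18, -14, which is adding 4 each time.
Track C is 6, 30, 150, which is geometric, ×5 each step.
Track D is 23, 12, 1, which is arithmetic, step −11.
Position 13 → track A, term 4 = 1000.

1000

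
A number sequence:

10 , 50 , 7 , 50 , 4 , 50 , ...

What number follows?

1

Taking every 2nd term gives 2 separate tracks.
Track A: 10, 7, 4. Arithmetic with common difference −3.
Track B: 50, 50, 50. The constant sequence 50.
The 7th slot belongs to track A; its 4th term is 1.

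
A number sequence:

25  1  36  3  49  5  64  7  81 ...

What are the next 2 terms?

9, 100

The terms cycle through 2 interleaved subsequences.
Subsequence A: 25, 36, 49, 64, 81. The squares 5², 6², 7², ….
Subsequence B: 1, 3, 5, 7. Arithmetic with common difference +2.
Term 10 comes from subsequence B (its 5th entry): 9.
Term 11 comes from subsequence A (its 6th entry): 100.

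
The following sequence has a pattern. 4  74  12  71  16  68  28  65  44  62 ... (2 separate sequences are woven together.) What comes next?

72

Odd-indexed and even-indexed terms follow separate rules.
Stream A is 4, 12, 16, 28, 44, which is Fibonacci-style (each term is the sum of the two before it).
Stream B is 74, 71, 68, 65, 62, which is linear: a_n = 77 − 3·n.
Position 11 falls in stream A as its term 6, giving 72.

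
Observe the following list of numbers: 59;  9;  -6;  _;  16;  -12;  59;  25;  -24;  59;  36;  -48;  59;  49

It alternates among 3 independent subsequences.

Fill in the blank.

Taking every 3rd term gives 3 separate tracks.
Track A is 59, ?, 59, 59, 59, which is constant 59.
Track B is 9, 16, 25, 36, 49, which is the squares 3², 4², 5², ….
Track C is -6, -12, -24, -48, which is multiplying by 2 each time.
So the missing entry in track A is 59.

59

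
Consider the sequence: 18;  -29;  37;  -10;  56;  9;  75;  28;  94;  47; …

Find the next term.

113

Odd-indexed and even-indexed terms follow separate rules.
Subsequence A: 18, 37, 56, 75, 94 — arithmetic with common difference +19.
Subsequence B: -29, -10, 9, 28, 47 — adding 19 each time.
Position 11 → subsequence A, term 6 = 113.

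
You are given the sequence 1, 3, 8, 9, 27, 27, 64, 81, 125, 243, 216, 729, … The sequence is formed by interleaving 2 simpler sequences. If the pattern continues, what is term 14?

2187

Taking every 2nd term gives 2 separate tracks.
Subsequence A is 1, 8, 27, 64, 125, 216, which is the cubes 1³, 2³, 3³, ….
Subsequence B is 3, 9, 27, 81, 243, 729, which is powers of 3.
Position 14 falls in subsequence B as its term 7, giving 2187.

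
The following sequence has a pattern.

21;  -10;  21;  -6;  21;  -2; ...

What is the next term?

Split by position mod 2 into 2 tracks.
Track A is 21, 21, 21, which is constant 21.
Track B is -10, -6, -2, which is adding 4 each time.
The 7th slot belongs to track A; its 4th term is 21.

21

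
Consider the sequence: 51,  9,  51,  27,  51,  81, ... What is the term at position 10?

Odd-indexed and even-indexed terms follow separate rules.
Track A: 51, 51, 51. The constant sequence 51.
Track B: 9, 27, 81. A geometric progression (common ratio 3).
Position 10 falls in track B as its term 5, giving 729.

729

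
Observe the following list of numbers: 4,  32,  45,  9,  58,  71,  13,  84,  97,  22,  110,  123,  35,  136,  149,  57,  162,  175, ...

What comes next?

92

Reading positions in blocks of 3 reveals the pattern ABB — 2 tracks woven together.
Stream A: 4, 9, 13, 22, 35, 57. Each term equals the sum of the previous two.
Stream B: 32, 45, 58, 71, 84, 97, 110, 123, 136, 149, 162, 175. Arithmetic with common difference +13.
Position 19 falls in stream A as its term 7, giving 92.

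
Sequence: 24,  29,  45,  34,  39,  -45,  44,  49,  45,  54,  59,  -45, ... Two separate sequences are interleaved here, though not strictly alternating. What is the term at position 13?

Reading positions in blocks of 3 reveals the pattern AAB — 2 tracks woven together.
Subsequence A = 24, 29, 34, 39, 44, 49, 54, 59: adding 5 each time.
Subsequence B = 45, -45, 45, -45: oscillating between 45 and -45.
The 13th slot belongs to subsequence A; its 9th term is 64.

64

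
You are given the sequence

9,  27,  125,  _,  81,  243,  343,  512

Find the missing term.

Reading positions in blocks of 4 reveals the pattern AABB — 2 tracks woven together.
Subsequence A is 9, 27, 81, 243, which is powers 3^2, 3^3, 3^4, ….
Subsequence B is 125, ?, 343, 512, which is perfect cubes starting at 5³.
So the missing entry in subsequence B is 216.

216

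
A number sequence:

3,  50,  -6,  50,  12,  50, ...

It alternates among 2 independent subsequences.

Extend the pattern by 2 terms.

-24, 50

Taking every 2nd term gives 2 separate tracks.
Track A is 3, -6, 12, which is multiplying by -2 each time.
Track B is 50, 50, 50, which is the constant sequence 50.
Position 7 → track A, term 4 = -24.
The 8th slot belongs to track B; its 4th term is 50.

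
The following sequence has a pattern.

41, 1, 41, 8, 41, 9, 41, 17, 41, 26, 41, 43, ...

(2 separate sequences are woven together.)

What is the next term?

Positions 1, 3, 5, … form one subsequence and positions 2, 4, 6, … form another.
Stream A: 41, 41, 41, 41, 41, 41 (always 41).
Stream B: 1, 8, 9, 17, 26, 43 (each term equals the sum of the previous two).
Position 13 → stream A, term 7 = 41.

41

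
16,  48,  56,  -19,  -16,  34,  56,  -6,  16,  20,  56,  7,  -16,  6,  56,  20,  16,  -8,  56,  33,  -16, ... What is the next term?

-22

The terms cycle through 4 interleaved subsequences.
Track A = 16, -16, 16, -16, 16, -16: alternating ±16.
Track B = 48, 34, 20, 6, -8: subtracting 14 each time.
Track C = 56, 56, 56, 56, 56: always 56.
Track D = -19, -6, 7, 20, 33: arithmetic, step +13.
Position 22 → track B, term 6 = -22.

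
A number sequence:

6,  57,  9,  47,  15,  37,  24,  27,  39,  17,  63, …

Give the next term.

7

The terms cycle through 2 interleaved subsequences.
Stream A = 6, 9, 15, 24, 39, 63: a Fibonacci-like recurrence a_n = a_{n-1} + a_{n-2}.
Stream B = 57, 47, 37, 27, 17: arithmetic, step −10.
The 12th slot belongs to stream B; its 6th term is 7.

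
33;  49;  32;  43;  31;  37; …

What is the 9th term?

The terms cycle through 2 interleaved subsequences.
Subsequence A: 33, 32, 31. Linear: a_n = 34 − n.
Subsequence B: 49, 43, 37. Linear: a_n = 55 − 6·n.
Term 9 comes from subsequence A (its 5th entry): 29.

29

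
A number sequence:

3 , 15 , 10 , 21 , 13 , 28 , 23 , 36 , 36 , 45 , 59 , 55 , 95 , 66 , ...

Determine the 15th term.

154

Positions 1, 3, 5, … form one subsequence and positions 2, 4, 6, … form another.
Subsequence A: 3, 10, 13, 23, 36, 59, 95. A Fibonacci-like recurrence a_n = a_{n-1} + a_{n-2}.
Subsequence B: 15, 21, 28, 36, 45, 55, 66. Triangular numbers n(n+1)/2 for n = 5, 6, ….
Term 15 comes from subsequence A (its 8th entry): 154.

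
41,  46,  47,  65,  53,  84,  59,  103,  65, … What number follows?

The terms cycle through 2 interleaved subsequences.
Track A is 41, 47, 53, 59, 65, which is arithmetic with common difference +6.
Track B is 46, 65, 84, 103, which is adding 19 each time.
Term 10 comes from track B (its 5th entry): 122.

122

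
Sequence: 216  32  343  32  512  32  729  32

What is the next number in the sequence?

Split by position mod 2 into 2 tracks.
Track A: 216, 343, 512, 729. Consecutive cubes n³ from n = 6.
Track B: 32, 32, 32, 32. The constant sequence 32.
Term 9 comes from track A (its 5th entry): 1000.

1000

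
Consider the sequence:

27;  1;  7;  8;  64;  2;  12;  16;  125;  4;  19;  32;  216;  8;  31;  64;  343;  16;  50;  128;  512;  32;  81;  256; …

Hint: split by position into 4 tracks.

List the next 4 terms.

Taking every 4th term gives 4 separate tracks.
Track A is 27, 64, 125, 216, 343, 512, which is consecutive cubes n³ from n = 3.
Track B is 1, 2, 4, 8, 16, 32, which is a geometric progression (common ratio 2).
Track C is 7, 12, 19, 31, 50, 81, which is a Fibonacci-like recurrence a_n = a_{n-1} + a_{n-2}.
Track D is 8, 16, 32, 64, 128, 256, which is successive powers of 2.
The 25th slot belongs to track A; its 7th term is 729.
Term 26 comes from track B (its 7th entry): 64.
Position 27 falls in track C as its term 7, giving 131.
The 28th slot belongs to track D; its 7th term is 512.

729, 64, 131, 512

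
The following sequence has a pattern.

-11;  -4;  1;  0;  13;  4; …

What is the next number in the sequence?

25

Positions 1, 3, 5, … form one subsequence and positions 2, 4, 6, … form another.
Track A: -11, 1, 13 (arithmetic, step +12).
Track B: -4, 0, 4 (arithmetic, step +4).
Position 7 → track A, term 4 = 25.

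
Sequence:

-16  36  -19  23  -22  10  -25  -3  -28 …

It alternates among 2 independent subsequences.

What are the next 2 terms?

Taking every 2nd term gives 2 separate tracks.
Stream A: -16, -19, -22, -25, -28 — subtracting 3 each time.
Stream B: 36, 23, 10, -3 — arithmetic with common difference −13.
Term 10 comes from stream B (its 5th entry): -16.
Position 11 → stream A, term 6 = -31.

-16, -31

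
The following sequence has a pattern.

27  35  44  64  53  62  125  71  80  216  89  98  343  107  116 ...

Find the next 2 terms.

512, 125

Positions follow the repeating pattern ABB; grouping by letter gives 2 tracks.
Subsequence A = 27, 64, 125, 216, 343: perfect cubes starting at 3³.
Subsequence B = 35, 44, 53, 62, 71, 80, 89, 98, 107, 116: linear: a_n = 26 + 9·n.
Position 16 → subsequence A, term 6 = 512.
Term 17 comes from subsequence B (its 11th entry): 125.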